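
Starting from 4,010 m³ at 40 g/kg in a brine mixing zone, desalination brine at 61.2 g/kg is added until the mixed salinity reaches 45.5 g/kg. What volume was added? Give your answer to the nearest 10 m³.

Salt balance: 4,010×40 + V×61.2 = (4,010+V)×45.5
160,400 + 61.2V = 182,455 + 45.5V
22,055 = 15.7V
V = 1,404.78 m³

1400 m³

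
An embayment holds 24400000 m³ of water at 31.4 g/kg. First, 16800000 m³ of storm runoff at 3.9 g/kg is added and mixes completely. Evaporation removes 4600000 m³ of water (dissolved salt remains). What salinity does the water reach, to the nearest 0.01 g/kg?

22.72 g/kg

After mixing: salt = 24,400,000×31.4 + 16,800,000×3.9 = 831,680,000; volume = 41,200,000 m³
After evaporation: salt unchanged = 831,680,000; volume = 41,200,000 − 4,600,000 = 36,600,000 m³
S = 831,680,000 / 36,600,000 = 22.7235 g/kg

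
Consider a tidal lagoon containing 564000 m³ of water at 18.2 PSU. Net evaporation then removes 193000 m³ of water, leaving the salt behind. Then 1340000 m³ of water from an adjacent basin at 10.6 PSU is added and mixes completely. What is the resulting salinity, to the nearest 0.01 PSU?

After evaporation: salt = 564,000×18.2 = 10,264,800; volume = 564,000 − 193,000 = 371,000 m³
After mixing: salt = 10,264,800 + 1,340,000×10.6 = 24,468,800; volume = 371,000 + 1,340,000 = 1,711,000 m³
S = 24,468,800 / 1,711,000 = 14.3009 PSU

14.30 PSU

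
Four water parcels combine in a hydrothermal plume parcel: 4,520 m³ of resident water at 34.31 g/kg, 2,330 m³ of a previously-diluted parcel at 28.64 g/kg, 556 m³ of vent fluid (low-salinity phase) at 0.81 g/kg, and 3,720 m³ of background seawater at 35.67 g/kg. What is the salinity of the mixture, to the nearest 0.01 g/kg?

31.90 g/kg

By conservation of dissolved salt,
salt = 4,520×34.31 + 2,330×28.64 + 556×0.81 + 3,720×35.67 = 155,081.2 + 66,731.2 + 450.36 + 132,692.4 = 354,955.16
volume = 4,520 + 2,330 + 556 + 3,720 = 11,126 m³
S = 354,955.16 / 11,126 = 31.9032 g/kg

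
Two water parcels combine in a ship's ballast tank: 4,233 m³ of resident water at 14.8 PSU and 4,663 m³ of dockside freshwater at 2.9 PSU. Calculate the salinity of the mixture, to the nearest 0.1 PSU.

Mass of salt is conserved:
salt = 4,233×14.8 + 4,663×2.9 = 62,648.4 + 13,522.7 = 76,171.1
volume = 4,233 + 4,663 = 8,896 m³
S = 76,171.1 / 8,896 = 8.562 PSU

8.6 PSU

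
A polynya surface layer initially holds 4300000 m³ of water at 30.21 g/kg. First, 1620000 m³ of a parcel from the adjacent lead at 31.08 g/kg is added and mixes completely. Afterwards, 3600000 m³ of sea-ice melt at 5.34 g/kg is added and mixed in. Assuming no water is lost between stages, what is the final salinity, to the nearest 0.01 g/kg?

20.95 g/kg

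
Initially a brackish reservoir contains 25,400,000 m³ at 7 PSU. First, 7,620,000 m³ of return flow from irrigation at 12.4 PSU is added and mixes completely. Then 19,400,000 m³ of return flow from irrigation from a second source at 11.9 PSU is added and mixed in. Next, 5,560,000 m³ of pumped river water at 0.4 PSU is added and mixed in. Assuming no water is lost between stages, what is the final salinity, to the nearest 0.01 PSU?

Weighted by volume,
Initial salt = 25,400,000×7 = 177,800,000
After stage 1: salt = 177,800,000 + 7,620,000×12.4 = 272,288,000; volume = 33,020,000 m³; S = 8.246 PSU
After stage 2: salt = 272,288,000 + 19,400,000×11.9 = 503,148,000; volume = 52,420,000 m³; S = 9.598 PSU
After stage 3: salt = 503,148,000 + 5,560,000×0.4 = 505,372,000; volume = 57,980,000 m³
S = 505,372,000 / 57,980,000 = 8.7163 PSU

8.72 PSU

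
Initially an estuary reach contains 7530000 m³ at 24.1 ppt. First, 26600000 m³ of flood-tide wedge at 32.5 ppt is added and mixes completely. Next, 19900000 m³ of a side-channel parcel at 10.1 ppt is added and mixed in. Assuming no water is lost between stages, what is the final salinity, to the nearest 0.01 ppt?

Weighted by volume,
Initial salt = 7,530,000×24.1 = 181,473,000
After stage 1: salt = 181,473,000 + 26,600,000×32.5 = 1,045,973,000; volume = 34,130,000 m³; S = 30.647 ppt
After stage 2: salt = 1,045,973,000 + 19,900,000×10.1 = 1,246,963,000; volume = 54,030,000 m³
S = 1,246,963,000 / 54,030,000 = 23.0791 ppt

23.08 ppt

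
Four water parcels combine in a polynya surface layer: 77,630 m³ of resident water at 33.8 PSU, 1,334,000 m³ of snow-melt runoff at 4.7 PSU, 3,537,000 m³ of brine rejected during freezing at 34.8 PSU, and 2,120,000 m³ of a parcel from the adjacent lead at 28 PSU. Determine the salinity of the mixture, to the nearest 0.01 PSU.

27.07 PSU

Total salt / total volume:
salt = 77,630×33.8 + 1,334,000×4.7 + 3,537,000×34.8 + 2,120,000×28 = 2,623,894 + 6,269,800 + 123,087,600 + 59,360,000 = 191,341,294
volume = 77,630 + 1,334,000 + 3,537,000 + 2,120,000 = 7,068,630 m³
S = 191,341,294 / 7,068,630 = 27.0691 PSU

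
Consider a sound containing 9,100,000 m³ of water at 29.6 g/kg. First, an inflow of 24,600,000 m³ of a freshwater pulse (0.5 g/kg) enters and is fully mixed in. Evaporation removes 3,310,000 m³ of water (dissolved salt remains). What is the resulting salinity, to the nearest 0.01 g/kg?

9.27 g/kg

After mixing: salt = 9,100,000×29.6 + 24,600,000×0.5 = 281,660,000; volume = 33,700,000 m³
After evaporation: salt unchanged = 281,660,000; volume = 33,700,000 − 3,310,000 = 30,390,000 m³
S = 281,660,000 / 30,390,000 = 9.2682 g/kg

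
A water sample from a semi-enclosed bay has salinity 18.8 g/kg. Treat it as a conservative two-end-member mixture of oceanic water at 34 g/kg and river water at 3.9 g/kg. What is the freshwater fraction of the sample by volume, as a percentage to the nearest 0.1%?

50.5%

Let f be the freshwater fraction. Salt balance per unit volume:
f×3.9 + (1−f)×34 = 18.8
f = (34 − 18.8) / (34 − 3.9) = 15.2/30.1 = 0.505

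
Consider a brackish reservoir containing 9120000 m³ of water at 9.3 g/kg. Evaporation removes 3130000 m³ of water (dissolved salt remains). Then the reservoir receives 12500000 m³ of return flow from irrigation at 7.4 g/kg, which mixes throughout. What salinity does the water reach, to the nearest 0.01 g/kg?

9.59 g/kg

After evaporation: salt = 9,120,000×9.3 = 84,816,000; volume = 9,120,000 − 3,130,000 = 5,990,000 m³
After mixing: salt = 84,816,000 + 12,500,000×7.4 = 177,316,000; volume = 5,990,000 + 12,500,000 = 18,490,000 m³
S = 177,316,000 / 18,490,000 = 9.5898 g/kg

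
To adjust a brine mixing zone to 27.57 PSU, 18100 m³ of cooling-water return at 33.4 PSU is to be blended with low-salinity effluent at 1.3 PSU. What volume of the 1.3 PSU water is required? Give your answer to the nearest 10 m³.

4020 m³

Salt balance: 18,100×33.4 + V×1.3 = (18,100+V)×27.57
604,540 + 1.3V = 499,017 + 27.57V
105,523 = 26.27V
V = 4,016.86 m³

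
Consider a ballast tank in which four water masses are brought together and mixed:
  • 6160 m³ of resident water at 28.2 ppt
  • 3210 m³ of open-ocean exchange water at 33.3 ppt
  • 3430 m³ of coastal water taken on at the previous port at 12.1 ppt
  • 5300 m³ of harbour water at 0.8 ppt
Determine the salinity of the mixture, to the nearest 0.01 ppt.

Mass of salt is conserved:
salt = 6,160×28.2 + 3,210×33.3 + 3,430×12.1 + 5,300×0.8 = 173,712 + 106,893 + 41,503 + 4,240 = 326,348
volume = 6,160 + 3,210 + 3,430 + 5,300 = 18,100 m³
S = 326,348 / 18,100 = 18.0303 ppt

18.03 ppt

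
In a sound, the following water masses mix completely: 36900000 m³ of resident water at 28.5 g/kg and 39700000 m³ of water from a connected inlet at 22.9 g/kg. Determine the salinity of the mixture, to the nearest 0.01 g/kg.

Mass of salt is conserved:
salt = 36,900,000×28.5 + 39,700,000×22.9 = 1,051,650,000 + 909,130,000 = 1,960,780,000
volume = 36,900,000 + 39,700,000 = 76,600,000 m³
S = 1,960,780,000 / 76,600,000 = 25.5977 g/kg

25.60 g/kg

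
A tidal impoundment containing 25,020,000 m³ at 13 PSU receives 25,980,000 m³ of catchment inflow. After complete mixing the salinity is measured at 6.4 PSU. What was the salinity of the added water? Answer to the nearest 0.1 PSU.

0.0 PSU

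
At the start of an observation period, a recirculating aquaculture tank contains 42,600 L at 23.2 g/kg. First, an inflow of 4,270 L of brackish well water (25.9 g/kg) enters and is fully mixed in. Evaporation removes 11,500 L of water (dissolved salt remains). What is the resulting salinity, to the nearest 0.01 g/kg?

After mixing: salt = 42,600×23.2 + 4,270×25.9 = 1,098,913; volume = 46,870 L
After evaporation: salt unchanged = 1,098,913; volume = 46,870 − 11,500 = 35,370 L
S = 1,098,913 / 35,370 = 31.0691 g/kg

31.07 g/kg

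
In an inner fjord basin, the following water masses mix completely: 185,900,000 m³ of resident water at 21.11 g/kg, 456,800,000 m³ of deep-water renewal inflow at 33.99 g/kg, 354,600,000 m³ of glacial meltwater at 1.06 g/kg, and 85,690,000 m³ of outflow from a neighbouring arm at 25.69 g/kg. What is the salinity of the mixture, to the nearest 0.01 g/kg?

Mass of salt is conserved:
salt = 185,900,000×21.11 + 456,800,000×33.99 + 354,600,000×1.06 + 85,690,000×25.69 = 3,924,349,000 + 15,526,632,000 + 375,876,000 + 2,201,376,100 = 22,028,233,100
volume = 185,900,000 + 456,800,000 + 354,600,000 + 85,690,000 = 1,082,990,000 m³
S = 22,028,233,100 / 1,082,990,000 = 20.3402 g/kg

20.34 g/kg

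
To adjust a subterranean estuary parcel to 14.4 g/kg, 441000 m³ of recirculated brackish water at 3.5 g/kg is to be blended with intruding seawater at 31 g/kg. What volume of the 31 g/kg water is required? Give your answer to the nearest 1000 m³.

Salt balance: 441,000×3.5 + V×31 = (441,000+V)×14.4
1,543,500 + 31V = 6,350,400 + 14.4V
4,806,900 = 16.6V
V = 289,572.29 m³

290000 m³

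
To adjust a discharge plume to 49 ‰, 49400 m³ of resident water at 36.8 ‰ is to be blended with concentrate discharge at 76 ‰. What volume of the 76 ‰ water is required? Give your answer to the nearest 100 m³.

22300 m³

Salt balance: 49,400×36.8 + V×76 = (49,400+V)×49
1,817,920 + 76V = 2,420,600 + 49V
602,680 = 27V
V = 22,321.48 m³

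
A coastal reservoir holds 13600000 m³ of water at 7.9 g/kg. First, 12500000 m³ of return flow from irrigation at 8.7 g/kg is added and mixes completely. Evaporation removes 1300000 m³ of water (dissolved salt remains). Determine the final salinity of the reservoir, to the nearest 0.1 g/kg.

8.7 g/kg

After mixing: salt = 13,600,000×7.9 + 12,500,000×8.7 = 216,190,000; volume = 26,100,000 m³
After evaporation: salt unchanged = 216,190,000; volume = 26,100,000 − 1,300,000 = 24,800,000 m³
S = 216,190,000 / 24,800,000 = 8.7173 g/kg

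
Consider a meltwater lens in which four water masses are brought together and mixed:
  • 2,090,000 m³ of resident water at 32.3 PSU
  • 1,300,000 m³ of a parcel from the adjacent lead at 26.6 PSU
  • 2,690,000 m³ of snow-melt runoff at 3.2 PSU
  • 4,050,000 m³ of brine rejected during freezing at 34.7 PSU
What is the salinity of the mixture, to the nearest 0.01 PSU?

24.80 PSU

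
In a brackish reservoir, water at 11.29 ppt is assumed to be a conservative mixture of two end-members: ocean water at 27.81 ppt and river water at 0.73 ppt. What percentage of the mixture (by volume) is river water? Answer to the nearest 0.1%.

61.0%

Let f be the freshwater fraction. Salt balance per unit volume:
f×0.73 + (1−f)×27.81 = 11.29
f = (27.81 − 11.29) / (27.81 − 0.73) = 16.52/27.08 = 0.61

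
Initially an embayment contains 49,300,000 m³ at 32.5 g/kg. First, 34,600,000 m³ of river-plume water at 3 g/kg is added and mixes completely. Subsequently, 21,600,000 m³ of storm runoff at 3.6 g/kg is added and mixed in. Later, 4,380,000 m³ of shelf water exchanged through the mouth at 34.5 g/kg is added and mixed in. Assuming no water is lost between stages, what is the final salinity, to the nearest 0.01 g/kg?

17.61 g/kg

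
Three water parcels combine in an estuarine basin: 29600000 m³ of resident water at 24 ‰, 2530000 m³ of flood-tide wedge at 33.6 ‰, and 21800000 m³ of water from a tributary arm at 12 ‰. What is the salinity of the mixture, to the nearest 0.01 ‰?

By conservation of dissolved salt,
salt = 29,600,000×24 + 2,530,000×33.6 + 21,800,000×12 = 710,400,000 + 85,008,000 + 261,600,000 = 1,057,008,000
volume = 29,600,000 + 2,530,000 + 21,800,000 = 53,930,000 m³
S = 1,057,008,000 / 53,930,000 = 19.5996 ‰

19.60 ‰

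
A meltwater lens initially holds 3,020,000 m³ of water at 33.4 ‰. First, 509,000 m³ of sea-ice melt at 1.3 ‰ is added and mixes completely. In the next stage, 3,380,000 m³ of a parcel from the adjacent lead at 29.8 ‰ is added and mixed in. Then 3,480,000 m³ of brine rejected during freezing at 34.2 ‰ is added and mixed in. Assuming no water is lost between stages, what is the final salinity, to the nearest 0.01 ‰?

30.92 ‰

Weighted by volume,
Initial salt = 3,020,000×33.4 = 100,868,000
After stage 1: salt = 100,868,000 + 509,000×1.3 = 101,529,700; volume = 3,529,000 m³; S = 28.77 ‰
After stage 2: salt = 101,529,700 + 3,380,000×29.8 = 202,253,700; volume = 6,909,000 m³; S = 29.274 ‰
After stage 3: salt = 202,253,700 + 3,480,000×34.2 = 321,269,700; volume = 10,389,000 m³
S = 321,269,700 / 10,389,000 = 30.924 ‰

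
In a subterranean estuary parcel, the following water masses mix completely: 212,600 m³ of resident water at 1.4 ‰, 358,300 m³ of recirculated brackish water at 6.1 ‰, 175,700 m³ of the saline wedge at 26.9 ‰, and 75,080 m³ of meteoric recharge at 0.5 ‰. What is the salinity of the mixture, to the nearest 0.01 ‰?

Salt balance:
salt = 212,600×1.4 + 358,300×6.1 + 175,700×26.9 + 75,080×0.5 = 297,640 + 2,185,630 + 4,726,330 + 37,540 = 7,247,140
volume = 212,600 + 358,300 + 175,700 + 75,080 = 821,680 m³
S = 7,247,140 / 821,680 = 8.8199 ‰

8.82 ‰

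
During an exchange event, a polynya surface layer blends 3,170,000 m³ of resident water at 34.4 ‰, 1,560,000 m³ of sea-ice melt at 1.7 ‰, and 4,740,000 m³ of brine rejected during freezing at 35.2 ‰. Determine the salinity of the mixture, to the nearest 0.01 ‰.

Total salt / total volume:
salt = 3,170,000×34.4 + 1,560,000×1.7 + 4,740,000×35.2 = 109,048,000 + 2,652,000 + 166,848,000 = 278,548,000
volume = 3,170,000 + 1,560,000 + 4,740,000 = 9,470,000 m³
S = 278,548,000 / 9,470,000 = 29.4137 ‰

29.41 ‰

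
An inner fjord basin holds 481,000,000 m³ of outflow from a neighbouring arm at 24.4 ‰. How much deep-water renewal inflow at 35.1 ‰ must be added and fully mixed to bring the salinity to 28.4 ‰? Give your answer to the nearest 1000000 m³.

287000000 m³

Salt balance: 481,000,000×24.4 + V×35.1 = (481,000,000+V)×28.4
11,736,400,000 + 35.1V = 13,660,400,000 + 28.4V
1,924,000,000 = 6.7V
V = 287,164,179.1 m³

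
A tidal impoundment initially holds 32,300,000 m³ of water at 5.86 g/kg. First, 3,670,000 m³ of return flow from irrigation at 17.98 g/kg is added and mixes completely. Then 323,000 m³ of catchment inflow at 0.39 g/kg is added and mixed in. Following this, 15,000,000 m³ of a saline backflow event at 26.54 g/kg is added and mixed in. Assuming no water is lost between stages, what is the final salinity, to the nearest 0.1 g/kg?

12.7 g/kg

Conserving salt mass:
Initial salt = 32,300,000×5.86 = 189,278,000
After stage 1: salt = 189,278,000 + 3,670,000×17.98 = 255,264,600; volume = 35,970,000 m³; S = 7.097 g/kg
After stage 2: salt = 255,264,600 + 323,000×0.39 = 255,390,570; volume = 36,293,000 m³; S = 7.037 g/kg
After stage 3: salt = 255,390,570 + 15,000,000×26.54 = 653,490,570; volume = 51,293,000 m³
S = 653,490,570 / 51,293,000 = 12.7403 g/kg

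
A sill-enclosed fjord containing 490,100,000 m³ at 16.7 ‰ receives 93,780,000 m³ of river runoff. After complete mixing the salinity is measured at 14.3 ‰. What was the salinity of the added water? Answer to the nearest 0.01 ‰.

1.76 ‰

Salt balance: 490,100,000×16.7 + 93,780,000×S = 583,880,000×14.3
8,184,670,000 + 93,780,000·S = 8,349,484,000
S = (8,349,484,000 − 8,184,670,000) / 93,780,000 = 1.7575 ‰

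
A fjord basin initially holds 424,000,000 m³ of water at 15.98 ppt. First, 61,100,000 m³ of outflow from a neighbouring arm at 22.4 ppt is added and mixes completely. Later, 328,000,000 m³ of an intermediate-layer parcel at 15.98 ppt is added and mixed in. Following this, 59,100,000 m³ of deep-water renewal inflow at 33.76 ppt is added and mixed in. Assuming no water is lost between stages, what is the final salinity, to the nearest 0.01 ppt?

By conservation of dissolved salt,
Initial salt = 424,000,000×15.98 = 6,775,520,000
After stage 1: salt = 6,775,520,000 + 61,100,000×22.4 = 8,144,160,000; volume = 485,100,000 m³; S = 16.789 ppt
After stage 2: salt = 8,144,160,000 + 328,000,000×15.98 = 13,385,600,000; volume = 813,100,000 m³; S = 16.462 ppt
After stage 3: salt = 13,385,600,000 + 59,100,000×33.76 = 15,380,816,000; volume = 872,200,000 m³
S = 15,380,816,000 / 872,200,000 = 17.6345 ppt

17.63 ppt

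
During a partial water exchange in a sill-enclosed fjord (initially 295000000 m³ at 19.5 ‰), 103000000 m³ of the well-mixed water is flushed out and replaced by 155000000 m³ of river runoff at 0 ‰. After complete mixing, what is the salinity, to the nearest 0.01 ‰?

Remaining after removal: 192,000,000 m³ at 19.5 ‰ (salt = 3,744,000,000)
After addition: salt = 3,744,000,000 + 155,000,000×0 = 3,744,000,000; volume = 347,000,000 m³
S = 3,744,000,000 / 347,000,000 = 10.7896 ‰

10.79 ‰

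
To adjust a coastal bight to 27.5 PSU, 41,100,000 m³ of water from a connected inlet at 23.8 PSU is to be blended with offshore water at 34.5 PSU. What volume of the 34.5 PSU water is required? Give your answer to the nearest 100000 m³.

Salt balance: 41,100,000×23.8 + V×34.5 = (41,100,000+V)×27.5
978,180,000 + 34.5V = 1,130,250,000 + 27.5V
152,070,000 = 7V
V = 21,724,285.71 m³

21700000 m³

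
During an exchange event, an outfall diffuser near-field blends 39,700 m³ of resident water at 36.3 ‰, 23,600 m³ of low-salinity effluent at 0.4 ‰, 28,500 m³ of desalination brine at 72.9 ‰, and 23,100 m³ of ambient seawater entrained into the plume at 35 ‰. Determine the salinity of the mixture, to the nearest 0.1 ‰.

37.7 ‰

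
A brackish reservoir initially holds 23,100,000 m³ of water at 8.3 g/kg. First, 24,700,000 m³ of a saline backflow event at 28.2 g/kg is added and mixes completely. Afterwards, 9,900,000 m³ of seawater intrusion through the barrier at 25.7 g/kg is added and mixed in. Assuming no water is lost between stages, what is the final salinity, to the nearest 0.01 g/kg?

Salt balance:
Initial salt = 23,100,000×8.3 = 191,730,000
After stage 1: salt = 191,730,000 + 24,700,000×28.2 = 888,270,000; volume = 47,800,000 m³; S = 18.583 g/kg
After stage 2: salt = 888,270,000 + 9,900,000×25.7 = 1,142,700,000; volume = 57,700,000 m³
S = 1,142,700,000 / 57,700,000 = 19.8042 g/kg

19.80 g/kg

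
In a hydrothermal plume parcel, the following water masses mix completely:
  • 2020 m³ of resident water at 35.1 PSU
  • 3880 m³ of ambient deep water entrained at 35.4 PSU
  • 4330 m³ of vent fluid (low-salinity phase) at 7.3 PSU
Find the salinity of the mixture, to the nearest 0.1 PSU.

23.4 PSU

By conservation of dissolved salt,
salt = 2,020×35.1 + 3,880×35.4 + 4,330×7.3 = 70,902 + 137,352 + 31,609 = 239,863
volume = 2,020 + 3,880 + 4,330 = 10,230 m³
S = 239,863 / 10,230 = 23.447 PSU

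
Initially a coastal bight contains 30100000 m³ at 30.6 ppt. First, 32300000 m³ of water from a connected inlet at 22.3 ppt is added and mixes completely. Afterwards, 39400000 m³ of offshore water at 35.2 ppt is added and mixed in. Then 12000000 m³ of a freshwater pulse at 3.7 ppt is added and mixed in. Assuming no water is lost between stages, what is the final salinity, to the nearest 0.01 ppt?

27.00 ppt

Weighted by volume,
Initial salt = 30,100,000×30.6 = 921,060,000
After stage 1: salt = 921,060,000 + 32,300,000×22.3 = 1,641,350,000; volume = 62,400,000 m³; S = 26.304 ppt
After stage 2: salt = 1,641,350,000 + 39,400,000×35.2 = 3,028,230,000; volume = 101,800,000 m³; S = 29.747 ppt
After stage 3: salt = 3,028,230,000 + 12,000,000×3.7 = 3,072,630,000; volume = 113,800,000 m³
S = 3,072,630,000 / 113,800,000 = 27.0003 ppt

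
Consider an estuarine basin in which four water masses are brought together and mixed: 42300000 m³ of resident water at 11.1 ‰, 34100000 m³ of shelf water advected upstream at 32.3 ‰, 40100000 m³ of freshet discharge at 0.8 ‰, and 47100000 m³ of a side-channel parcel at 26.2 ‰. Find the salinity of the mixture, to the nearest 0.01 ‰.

17.34 ‰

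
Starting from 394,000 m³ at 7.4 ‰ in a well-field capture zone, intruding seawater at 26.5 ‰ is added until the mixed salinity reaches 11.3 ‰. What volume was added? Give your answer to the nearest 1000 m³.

101000 m³

Salt balance: 394,000×7.4 + V×26.5 = (394,000+V)×11.3
2,915,600 + 26.5V = 4,452,200 + 11.3V
1,536,600 = 15.2V
V = 101,092.11 m³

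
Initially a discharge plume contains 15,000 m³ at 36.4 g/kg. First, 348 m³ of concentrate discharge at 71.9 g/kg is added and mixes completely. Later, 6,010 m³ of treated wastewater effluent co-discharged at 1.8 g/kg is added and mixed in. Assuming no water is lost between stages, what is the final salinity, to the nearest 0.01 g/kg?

By conservation of dissolved salt,
Initial salt = 15,000×36.4 = 546,000
After stage 1: salt = 546,000 + 348×71.9 = 571,021.2; volume = 15,348 m³; S = 37.205 g/kg
After stage 2: salt = 571,021.2 + 6,010×1.8 = 581,839.2; volume = 21,358 m³
S = 581,839.2 / 21,358 = 27.2422 g/kg

27.24 g/kg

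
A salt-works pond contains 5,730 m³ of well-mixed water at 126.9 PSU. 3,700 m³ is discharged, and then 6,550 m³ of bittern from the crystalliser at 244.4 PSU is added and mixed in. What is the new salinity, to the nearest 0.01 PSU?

216.60 PSU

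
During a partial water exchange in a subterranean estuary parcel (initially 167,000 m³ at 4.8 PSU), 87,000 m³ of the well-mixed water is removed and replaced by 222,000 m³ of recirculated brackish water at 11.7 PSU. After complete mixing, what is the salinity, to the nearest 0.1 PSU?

9.9 PSU

Remaining after removal: 80,000 m³ at 4.8 PSU (salt = 384,000)
After addition: salt = 384,000 + 222,000×11.7 = 2,981,400; volume = 302,000 m³
S = 2,981,400 / 302,000 = 9.8722 PSU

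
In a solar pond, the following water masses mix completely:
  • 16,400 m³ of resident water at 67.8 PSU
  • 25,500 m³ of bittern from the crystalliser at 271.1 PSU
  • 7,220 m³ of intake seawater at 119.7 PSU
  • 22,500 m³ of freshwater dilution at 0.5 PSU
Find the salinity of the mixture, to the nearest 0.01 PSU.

124.27 PSU

Conserving salt mass:
salt = 16,400×67.8 + 25,500×271.1 + 7,220×119.7 + 22,500×0.5 = 1,111,920 + 6,913,050 + 864,234 + 11,250 = 8,900,454
volume = 16,400 + 25,500 + 7,220 + 22,500 = 71,620 m³
S = 8,900,454 / 71,620 = 124.2733 PSU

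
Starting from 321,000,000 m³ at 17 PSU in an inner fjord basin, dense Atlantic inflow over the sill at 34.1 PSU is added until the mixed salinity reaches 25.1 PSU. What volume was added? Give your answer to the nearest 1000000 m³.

289000000 m³

Salt balance: 321,000,000×17 + V×34.1 = (321,000,000+V)×25.1
5,457,000,000 + 34.1V = 8,057,100,000 + 25.1V
2,600,100,000 = 9V
V = 288,900,000 m³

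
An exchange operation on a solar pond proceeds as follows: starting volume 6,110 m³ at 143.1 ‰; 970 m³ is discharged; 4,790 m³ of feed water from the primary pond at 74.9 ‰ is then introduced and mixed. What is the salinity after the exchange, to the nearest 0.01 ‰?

110.20 ‰

Remaining after removal: 5,140 m³ at 143.1 ‰ (salt = 735,534)
After addition: salt = 735,534 + 4,790×74.9 = 1,094,305; volume = 9,930 m³
S = 1,094,305 / 9,930 = 110.2019 ‰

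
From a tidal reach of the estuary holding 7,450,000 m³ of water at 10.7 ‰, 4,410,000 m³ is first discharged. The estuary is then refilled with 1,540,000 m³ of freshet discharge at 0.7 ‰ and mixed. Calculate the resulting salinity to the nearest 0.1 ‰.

Remaining after removal: 3,040,000 m³ at 10.7 ‰ (salt = 32,528,000)
After addition: salt = 32,528,000 + 1,540,000×0.7 = 33,606,000; volume = 4,580,000 m³
S = 33,606,000 / 4,580,000 = 7.3376 ‰

7.3 ‰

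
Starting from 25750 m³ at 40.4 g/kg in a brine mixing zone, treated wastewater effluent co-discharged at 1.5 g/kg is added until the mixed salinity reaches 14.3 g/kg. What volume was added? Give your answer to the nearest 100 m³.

52500 m³

Salt balance: 25,750×40.4 + V×1.5 = (25,750+V)×14.3
1,040,300 + 1.5V = 368,225 + 14.3V
672,075 = 12.8V
V = 52,505.86 m³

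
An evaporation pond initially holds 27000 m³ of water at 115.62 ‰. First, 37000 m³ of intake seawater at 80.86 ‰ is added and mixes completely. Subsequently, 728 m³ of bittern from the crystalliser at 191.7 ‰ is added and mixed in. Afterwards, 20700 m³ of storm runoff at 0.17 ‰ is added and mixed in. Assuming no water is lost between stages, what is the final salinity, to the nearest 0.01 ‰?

73.24 ‰

Conserving salt mass:
Initial salt = 27,000×115.62 = 3,121,740
After stage 1: salt = 3,121,740 + 37,000×80.86 = 6,113,560; volume = 64,000 m³; S = 95.524 ‰
After stage 2: salt = 6,113,560 + 728×191.7 = 6,253,117.6; volume = 64,728 m³; S = 96.606 ‰
After stage 3: salt = 6,253,117.6 + 20,700×0.17 = 6,256,636.6; volume = 85,428 m³
S = 6,256,636.6 / 85,428 = 73.2387 ‰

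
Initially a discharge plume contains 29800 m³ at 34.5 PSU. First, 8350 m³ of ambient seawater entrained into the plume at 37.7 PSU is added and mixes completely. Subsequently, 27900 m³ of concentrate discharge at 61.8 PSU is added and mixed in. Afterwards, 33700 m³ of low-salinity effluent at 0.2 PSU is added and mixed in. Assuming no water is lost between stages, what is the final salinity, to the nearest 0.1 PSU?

Total salt / total volume:
Initial salt = 29,800×34.5 = 1,028,100
After stage 1: salt = 1,028,100 + 8,350×37.7 = 1,342,895; volume = 38,150 m³; S = 35.2 PSU
After stage 2: salt = 1,342,895 + 27,900×61.8 = 3,067,115; volume = 66,050 m³; S = 46.436 PSU
After stage 3: salt = 3,067,115 + 33,700×0.2 = 3,073,855; volume = 99,750 m³
S = 3,073,855 / 99,750 = 30.8156 PSU

30.8 PSU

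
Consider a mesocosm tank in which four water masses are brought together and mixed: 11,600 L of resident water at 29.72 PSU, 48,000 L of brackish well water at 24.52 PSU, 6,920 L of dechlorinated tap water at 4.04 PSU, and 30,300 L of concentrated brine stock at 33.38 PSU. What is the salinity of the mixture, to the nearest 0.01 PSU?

26.45 PSU

Conserving salt mass:
salt = 11,600×29.72 + 48,000×24.52 + 6,920×4.04 + 30,300×33.38 = 344,752 + 1,176,960 + 27,956.8 + 1,011,414 = 2,561,082.8
volume = 11,600 + 48,000 + 6,920 + 30,300 = 96,820 L
S = 2,561,082.8 / 96,820 = 26.452 PSU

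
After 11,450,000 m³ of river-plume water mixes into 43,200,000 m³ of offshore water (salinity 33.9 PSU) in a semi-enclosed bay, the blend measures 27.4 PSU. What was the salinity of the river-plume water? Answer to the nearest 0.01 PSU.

2.88 PSU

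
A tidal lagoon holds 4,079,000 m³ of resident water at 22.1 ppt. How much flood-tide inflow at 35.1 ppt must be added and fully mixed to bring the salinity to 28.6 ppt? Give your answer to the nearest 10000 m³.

Salt balance: 4,079,000×22.1 + V×35.1 = (4,079,000+V)×28.6
90,145,900 + 35.1V = 116,659,400 + 28.6V
26,513,500 = 6.5V
V = 4,079,000 m³

4080000 m³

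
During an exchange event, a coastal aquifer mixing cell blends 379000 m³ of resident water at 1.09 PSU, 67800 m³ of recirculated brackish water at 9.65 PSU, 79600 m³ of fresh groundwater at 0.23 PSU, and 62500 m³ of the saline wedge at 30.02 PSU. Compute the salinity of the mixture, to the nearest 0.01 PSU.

5.03 PSU

Weighted by volume,
salt = 379,000×1.09 + 67,800×9.65 + 79,600×0.23 + 62,500×30.02 = 413,110 + 654,270 + 18,308 + 1,876,250 = 2,961,938
volume = 379,000 + 67,800 + 79,600 + 62,500 = 588,900 m³
S = 2,961,938 / 588,900 = 5.0296 PSU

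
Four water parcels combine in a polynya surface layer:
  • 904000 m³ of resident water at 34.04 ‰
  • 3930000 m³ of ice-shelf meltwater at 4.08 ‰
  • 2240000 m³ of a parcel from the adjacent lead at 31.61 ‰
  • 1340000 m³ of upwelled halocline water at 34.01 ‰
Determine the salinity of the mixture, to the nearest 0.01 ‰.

19.39 ‰

Mass of salt is conserved:
salt = 904,000×34.04 + 3,930,000×4.08 + 2,240,000×31.61 + 1,340,000×34.01 = 30,772,160 + 16,034,400 + 70,806,400 + 45,573,400 = 163,186,360
volume = 904,000 + 3,930,000 + 2,240,000 + 1,340,000 = 8,414,000 m³
S = 163,186,360 / 8,414,000 = 19.3946 ‰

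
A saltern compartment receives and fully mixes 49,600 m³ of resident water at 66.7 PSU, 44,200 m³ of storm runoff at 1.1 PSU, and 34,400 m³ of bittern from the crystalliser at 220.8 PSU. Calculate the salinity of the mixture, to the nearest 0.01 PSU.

Mass of salt is conserved:
salt = 49,600×66.7 + 44,200×1.1 + 34,400×220.8 = 3,308,320 + 48,620 + 7,595,520 = 10,952,460
volume = 49,600 + 44,200 + 34,400 = 128,200 m³
S = 10,952,460 / 128,200 = 85.4326 PSU

85.43 PSU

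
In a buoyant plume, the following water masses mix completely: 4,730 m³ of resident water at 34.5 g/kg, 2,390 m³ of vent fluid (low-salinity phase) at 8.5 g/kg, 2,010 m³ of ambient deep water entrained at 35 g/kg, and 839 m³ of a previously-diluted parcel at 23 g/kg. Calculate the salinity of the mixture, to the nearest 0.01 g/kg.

Salt balance:
salt = 4,730×34.5 + 2,390×8.5 + 2,010×35 + 839×23 = 163,185 + 20,315 + 70,350 + 19,297 = 273,147
volume = 4,730 + 2,390 + 2,010 + 839 = 9,969 m³
S = 273,147 / 9,969 = 27.3996 g/kg

27.40 g/kg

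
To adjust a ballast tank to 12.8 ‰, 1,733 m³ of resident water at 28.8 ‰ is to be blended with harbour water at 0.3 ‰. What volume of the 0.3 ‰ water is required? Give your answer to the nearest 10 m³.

Salt balance: 1,733×28.8 + V×0.3 = (1,733+V)×12.8
49,910.4 + 0.3V = 22,182.4 + 12.8V
27,728 = 12.5V
V = 2,218.24 m³

2220 m³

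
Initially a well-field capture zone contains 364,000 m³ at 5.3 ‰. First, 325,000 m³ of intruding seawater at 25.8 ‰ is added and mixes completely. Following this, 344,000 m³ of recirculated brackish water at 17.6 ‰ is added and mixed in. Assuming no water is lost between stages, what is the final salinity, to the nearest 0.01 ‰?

15.85 ‰

Salt balance:
Initial salt = 364,000×5.3 = 1,929,200
After stage 1: salt = 1,929,200 + 325,000×25.8 = 10,314,200; volume = 689,000 m³; S = 14.97 ‰
After stage 2: salt = 10,314,200 + 344,000×17.6 = 16,368,600; volume = 1,033,000 m³
S = 16,368,600 / 1,033,000 = 15.8457 ‰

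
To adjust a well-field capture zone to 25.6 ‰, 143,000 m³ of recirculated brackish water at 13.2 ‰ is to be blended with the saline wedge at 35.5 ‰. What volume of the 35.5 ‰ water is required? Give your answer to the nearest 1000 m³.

179000 m³

Salt balance: 143,000×13.2 + V×35.5 = (143,000+V)×25.6
1,887,600 + 35.5V = 3,660,800 + 25.6V
1,773,200 = 9.9V
V = 179,111.11 m³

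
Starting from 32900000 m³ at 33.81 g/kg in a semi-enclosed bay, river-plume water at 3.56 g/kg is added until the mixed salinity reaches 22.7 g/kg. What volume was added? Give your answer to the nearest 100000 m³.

19100000 m³

Salt balance: 32,900,000×33.81 + V×3.56 = (32,900,000+V)×22.7
1,112,349,000 + 3.56V = 746,830,000 + 22.7V
365,519,000 = 19.14V
V = 19,097,126.44 m³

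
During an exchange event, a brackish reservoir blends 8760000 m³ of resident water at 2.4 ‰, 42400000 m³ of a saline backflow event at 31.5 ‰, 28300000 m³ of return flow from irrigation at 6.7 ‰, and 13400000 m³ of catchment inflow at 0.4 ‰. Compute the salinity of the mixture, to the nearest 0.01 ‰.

16.71 ‰

Conserving salt mass:
salt = 8,760,000×2.4 + 42,400,000×31.5 + 28,300,000×6.7 + 13,400,000×0.4 = 21,024,000 + 1,335,600,000 + 189,610,000 + 5,360,000 = 1,551,594,000
volume = 8,760,000 + 42,400,000 + 28,300,000 + 13,400,000 = 92,860,000 m³
S = 1,551,594,000 / 92,860,000 = 16.709 ‰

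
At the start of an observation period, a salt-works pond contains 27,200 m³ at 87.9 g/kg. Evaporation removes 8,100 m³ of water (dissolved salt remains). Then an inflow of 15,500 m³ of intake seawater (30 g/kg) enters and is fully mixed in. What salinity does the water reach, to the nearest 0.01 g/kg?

82.54 g/kg

After evaporation: salt = 27,200×87.9 = 2,390,880; volume = 27,200 − 8,100 = 19,100 m³
After mixing: salt = 2,390,880 + 15,500×30 = 2,855,880; volume = 19,100 + 15,500 = 34,600 m³
S = 2,855,880 / 34,600 = 82.5399 g/kg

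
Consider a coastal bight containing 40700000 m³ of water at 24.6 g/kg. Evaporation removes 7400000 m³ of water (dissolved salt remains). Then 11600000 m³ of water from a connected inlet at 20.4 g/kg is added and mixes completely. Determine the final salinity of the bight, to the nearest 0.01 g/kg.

After evaporation: salt = 40,700,000×24.6 = 1,001,220,000; volume = 40,700,000 − 7,400,000 = 33,300,000 m³
After mixing: salt = 1,001,220,000 + 11,600,000×20.4 = 1,237,860,000; volume = 33,300,000 + 11,600,000 = 44,900,000 m³
S = 1,237,860,000 / 44,900,000 = 27.5693 g/kg

27.57 g/kg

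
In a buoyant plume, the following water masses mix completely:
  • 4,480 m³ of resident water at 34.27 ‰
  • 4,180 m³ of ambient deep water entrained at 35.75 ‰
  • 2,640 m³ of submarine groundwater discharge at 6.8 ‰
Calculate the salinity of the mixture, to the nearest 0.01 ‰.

Conserving salt mass:
salt = 4,480×34.27 + 4,180×35.75 + 2,640×6.8 = 153,529.6 + 149,435 + 17,952 = 320,916.6
volume = 4,480 + 4,180 + 2,640 = 11,300 m³
S = 320,916.6 / 11,300 = 28.3997 ‰

28.40 ‰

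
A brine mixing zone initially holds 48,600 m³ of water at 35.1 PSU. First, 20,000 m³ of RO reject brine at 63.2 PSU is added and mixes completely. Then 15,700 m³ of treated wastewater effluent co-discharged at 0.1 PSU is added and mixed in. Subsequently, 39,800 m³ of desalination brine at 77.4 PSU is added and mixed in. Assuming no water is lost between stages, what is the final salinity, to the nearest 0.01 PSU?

48.77 PSU

Conserving salt mass:
Initial salt = 48,600×35.1 = 1,705,860
After stage 1: salt = 1,705,860 + 20,000×63.2 = 2,969,860; volume = 68,600 m³; S = 43.292 PSU
After stage 2: salt = 2,969,860 + 15,700×0.1 = 2,971,430; volume = 84,300 m³; S = 35.248 PSU
After stage 3: salt = 2,971,430 + 39,800×77.4 = 6,051,950; volume = 124,100 m³
S = 6,051,950 / 124,100 = 48.7667 PSU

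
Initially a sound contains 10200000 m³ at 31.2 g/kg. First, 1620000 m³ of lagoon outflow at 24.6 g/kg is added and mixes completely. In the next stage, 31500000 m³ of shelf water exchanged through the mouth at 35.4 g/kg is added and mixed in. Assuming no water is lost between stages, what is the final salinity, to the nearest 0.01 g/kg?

Salt balance:
Initial salt = 10,200,000×31.2 = 318,240,000
After stage 1: salt = 318,240,000 + 1,620,000×24.6 = 358,092,000; volume = 11,820,000 m³; S = 30.295 g/kg
After stage 2: salt = 358,092,000 + 31,500,000×35.4 = 1,473,192,000; volume = 43,320,000 m³
S = 1,473,192,000 / 43,320,000 = 34.0072 g/kg

34.01 g/kg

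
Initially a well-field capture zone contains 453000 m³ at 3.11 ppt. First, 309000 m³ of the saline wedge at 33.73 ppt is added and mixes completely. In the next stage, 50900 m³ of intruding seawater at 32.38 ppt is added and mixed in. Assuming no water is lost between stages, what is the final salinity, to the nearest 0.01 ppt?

Conserving salt mass:
Initial salt = 453,000×3.11 = 1,408,830
After stage 1: salt = 1,408,830 + 309,000×33.73 = 11,831,400; volume = 762,000 m³; S = 15.527 ppt
After stage 2: salt = 11,831,400 + 50,900×32.38 = 13,479,542; volume = 812,900 m³
S = 13,479,542 / 812,900 = 16.582 ppt

16.58 ppt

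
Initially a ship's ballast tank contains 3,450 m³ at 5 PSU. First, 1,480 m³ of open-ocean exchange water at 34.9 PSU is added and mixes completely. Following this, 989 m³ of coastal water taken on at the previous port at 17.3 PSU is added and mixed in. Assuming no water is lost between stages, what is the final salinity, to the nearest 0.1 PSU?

14.5 PSU

Conserving salt mass:
Initial salt = 3,450×5 = 17,250
After stage 1: salt = 17,250 + 1,480×34.9 = 68,902; volume = 4,930 m³; S = 13.976 PSU
After stage 2: salt = 68,902 + 989×17.3 = 86,011.7; volume = 5,919 m³
S = 86,011.7 / 5,919 = 14.5315 PSU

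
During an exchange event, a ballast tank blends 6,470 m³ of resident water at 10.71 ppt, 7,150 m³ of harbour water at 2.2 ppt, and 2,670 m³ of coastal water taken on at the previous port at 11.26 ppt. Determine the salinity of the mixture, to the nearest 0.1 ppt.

Conserving salt mass:
salt = 6,470×10.71 + 7,150×2.2 + 2,670×11.26 = 69,293.7 + 15,730 + 30,064.2 = 115,087.9
volume = 6,470 + 7,150 + 2,670 = 16,290 m³
S = 115,087.9 / 16,290 = 7.065 ppt

7.1 ppt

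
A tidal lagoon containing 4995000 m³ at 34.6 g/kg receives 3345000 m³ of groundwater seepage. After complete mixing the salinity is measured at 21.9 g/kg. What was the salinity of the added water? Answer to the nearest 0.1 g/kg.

2.9 g/kg

Salt balance: 4,995,000×34.6 + 3,345,000×S = 8,340,000×21.9
172,827,000 + 3,345,000·S = 182,646,000
S = (182,646,000 − 172,827,000) / 3,345,000 = 2.9354 g/kg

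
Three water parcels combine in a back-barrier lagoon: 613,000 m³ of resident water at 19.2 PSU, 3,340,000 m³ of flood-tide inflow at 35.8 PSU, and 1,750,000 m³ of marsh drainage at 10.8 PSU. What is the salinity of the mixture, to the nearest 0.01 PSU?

Conserving salt mass:
salt = 613,000×19.2 + 3,340,000×35.8 + 1,750,000×10.8 = 11,769,600 + 119,572,000 + 18,900,000 = 150,241,600
volume = 613,000 + 3,340,000 + 1,750,000 = 5,703,000 m³
S = 150,241,600 / 5,703,000 = 26.3443 PSU

26.34 PSU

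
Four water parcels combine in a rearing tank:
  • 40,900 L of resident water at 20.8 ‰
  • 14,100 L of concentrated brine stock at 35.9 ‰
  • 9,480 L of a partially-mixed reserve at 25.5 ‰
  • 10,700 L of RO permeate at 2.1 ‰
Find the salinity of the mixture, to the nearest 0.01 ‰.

21.56 ‰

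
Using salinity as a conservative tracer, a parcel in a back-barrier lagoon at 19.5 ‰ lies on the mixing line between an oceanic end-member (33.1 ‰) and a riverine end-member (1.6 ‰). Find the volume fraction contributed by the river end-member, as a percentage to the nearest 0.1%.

Let f be the freshwater fraction. Salt balance per unit volume:
f×1.6 + (1−f)×33.1 = 19.5
f = (33.1 − 19.5) / (33.1 − 1.6) = 13.6/31.5 = 0.4317

43.2%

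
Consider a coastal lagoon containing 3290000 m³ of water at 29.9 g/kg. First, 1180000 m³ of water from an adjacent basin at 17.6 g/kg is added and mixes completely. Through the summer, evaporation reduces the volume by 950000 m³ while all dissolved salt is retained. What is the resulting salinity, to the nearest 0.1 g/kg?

After mixing: salt = 3,290,000×29.9 + 1,180,000×17.6 = 119,139,000; volume = 4,470,000 m³
After evaporation: salt unchanged = 119,139,000; volume = 4,470,000 − 950,000 = 3,520,000 m³
S = 119,139,000 / 3,520,000 = 33.8463 g/kg

33.8 g/kg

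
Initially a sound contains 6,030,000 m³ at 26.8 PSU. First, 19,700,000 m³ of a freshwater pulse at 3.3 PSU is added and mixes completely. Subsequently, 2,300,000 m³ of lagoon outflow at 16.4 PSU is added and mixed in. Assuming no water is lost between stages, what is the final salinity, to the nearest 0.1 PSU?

Salt balance:
Initial salt = 6,030,000×26.8 = 161,604,000
After stage 1: salt = 161,604,000 + 19,700,000×3.3 = 226,614,000; volume = 25,730,000 m³; S = 8.807 PSU
After stage 2: salt = 226,614,000 + 2,300,000×16.4 = 264,334,000; volume = 28,030,000 m³
S = 264,334,000 / 28,030,000 = 9.4304 PSU

9.4 PSU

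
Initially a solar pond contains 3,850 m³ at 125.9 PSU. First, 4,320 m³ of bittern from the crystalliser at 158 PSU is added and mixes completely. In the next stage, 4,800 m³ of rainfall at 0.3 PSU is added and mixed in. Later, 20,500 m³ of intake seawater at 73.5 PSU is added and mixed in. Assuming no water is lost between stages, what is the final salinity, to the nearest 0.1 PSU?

79.9 PSU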